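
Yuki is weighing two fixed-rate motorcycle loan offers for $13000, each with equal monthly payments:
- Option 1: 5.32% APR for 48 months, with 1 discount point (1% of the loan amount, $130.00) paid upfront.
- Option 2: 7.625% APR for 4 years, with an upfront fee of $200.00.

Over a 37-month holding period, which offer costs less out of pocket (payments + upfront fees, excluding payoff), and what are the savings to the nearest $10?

Option 1 by $580

Option 1: at 5.32% the monthly rate is 0.0044333, so the payment is 13,000 × 0.0044333 / (1 − 1.0044333^−48) = $301.27.
Option 2: at 7.625% the monthly rate is 0.0063542, so the payment is 13,000 × 0.0063542 / (1 − 1.0063542^−48) = $315.08.
Over 37 months: Option 1 costs 37 × $301.27 + $130.00 = $11,276.99; Option 2 costs 37 × $315.08 + $200.00 = $11,857.96.
Option 1 is cheaper by $11,857.96 − $11,276.99 = $580.97.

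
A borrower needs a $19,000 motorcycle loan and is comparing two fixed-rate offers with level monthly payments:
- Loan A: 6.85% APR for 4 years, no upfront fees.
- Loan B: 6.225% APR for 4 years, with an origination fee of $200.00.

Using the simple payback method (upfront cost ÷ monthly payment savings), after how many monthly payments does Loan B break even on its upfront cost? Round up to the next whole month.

37 months

Loan A: at 6.85% the monthly rate is 0.0057083, so the payment is 19,000 × 0.0057083 / (1 − 1.0057083^−48) = $453.66.
Loan B: at 6.225% the monthly rate is 0.0051875, so the payment is 19,000 × 0.0051875 / (1 − 1.0051875^−48) = $448.18.
Monthly savings = $453.66 − $448.18 = $5.48.
Break-even = $200.00 / $5.48 = 36.50 → 37 months.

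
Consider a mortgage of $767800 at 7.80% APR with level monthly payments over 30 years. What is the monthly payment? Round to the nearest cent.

At 7.80% the monthly rate is 0.0065000, so the payment is 767,800 × 0.0065000 / (1 − 1.0065000^−360) = $5,527.17.

$5,527.17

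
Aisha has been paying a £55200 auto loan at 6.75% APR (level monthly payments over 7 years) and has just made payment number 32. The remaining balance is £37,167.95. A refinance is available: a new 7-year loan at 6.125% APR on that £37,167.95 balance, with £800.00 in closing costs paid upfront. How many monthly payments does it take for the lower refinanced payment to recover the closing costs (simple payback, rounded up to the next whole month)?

3 months

Current payment = 55,200 × 6.75%/12 / (1 − (1+0.0056250)^−84) = £826.39.
Refinanced payment = 37,167.95 × 0.0051042 / (1 − (1+0.0051042)^−84) = £545.20.
Monthly savings = £826.39 − £545.20 = £281.19.
Break-even = £800.00 / £281.19 = 2.85 → 3 months.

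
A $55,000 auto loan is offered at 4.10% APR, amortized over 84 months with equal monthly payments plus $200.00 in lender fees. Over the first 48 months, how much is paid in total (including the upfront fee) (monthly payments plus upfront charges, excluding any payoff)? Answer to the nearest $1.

$36,407

At 4.10% the monthly rate is 0.0034167, so the payment is 55,000 × 0.0034167 / (1 − 1.0034167^−84) = $754.32.
Total outlay = 48 × $754.32 + $200.00 = $36,407.36.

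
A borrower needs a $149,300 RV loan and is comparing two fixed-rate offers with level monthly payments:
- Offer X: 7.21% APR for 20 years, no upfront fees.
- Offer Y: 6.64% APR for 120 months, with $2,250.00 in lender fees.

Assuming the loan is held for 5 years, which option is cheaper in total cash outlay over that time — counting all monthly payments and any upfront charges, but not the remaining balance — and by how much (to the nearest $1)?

Offer X: at 7.21% the monthly rate is 0.0060083, so the payment is 149,300 × 0.0060083 / (1 − 1.0060083^−240) = $1,176.42.
Offer Y: monthly rate = 6.64%/12 = 0.0055333; payment = 149,300 × 0.0055333 / (1 − (1+0.0055333)^−120) = $1,705.93.
Over 60 months: Offer X costs 60 × $1,176.42 = $70,585.20; Offer Y costs 60 × $1,705.93 + $2,250.00 = $104,605.80.
Offer X is cheaper by $104,605.80 − $70,585.20 = $34,020.60.

Offer X by $34,021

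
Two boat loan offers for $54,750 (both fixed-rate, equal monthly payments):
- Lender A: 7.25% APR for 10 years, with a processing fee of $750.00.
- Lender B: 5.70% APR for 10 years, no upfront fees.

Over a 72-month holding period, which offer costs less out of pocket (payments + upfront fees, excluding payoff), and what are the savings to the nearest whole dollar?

Lender B by $3,857

Lender A: monthly rate = 7.25%/12 = 0.0060417; payment = 54,750 × 0.0060417 / (1 − (1+0.0060417)^−120) = $642.77.
Lender B: monthly rate = 5.7%/12 = 0.0047500; payment = 54,750 × 0.0047500 / (1 − (1+0.0047500)^−120) = $599.62.
Over 72 months: Lender A costs 72 × $642.77 + $750.00 = $47,029.44; Lender B costs 72 × $599.62 = $43,172.64.
Lender B is cheaper by $47,029.44 − $43,172.64 = $3,856.80.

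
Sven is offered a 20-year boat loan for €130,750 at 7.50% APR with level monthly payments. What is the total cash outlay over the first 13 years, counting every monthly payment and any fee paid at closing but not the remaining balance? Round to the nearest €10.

€164,320

Monthly rate = 7.5%/12 = 0.0062500; payment = 130,750 × 0.0062500 / (1 − (1+0.0062500)^−240) = €1,053.31.
Total outlay = 156 × €1,053.31 = €164,316.36.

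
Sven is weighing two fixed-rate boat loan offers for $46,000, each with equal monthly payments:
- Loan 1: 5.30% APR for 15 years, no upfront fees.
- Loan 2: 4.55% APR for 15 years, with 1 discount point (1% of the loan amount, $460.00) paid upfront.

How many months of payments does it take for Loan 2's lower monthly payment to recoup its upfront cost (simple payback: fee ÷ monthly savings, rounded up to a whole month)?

Loan 1: at 5.30% the monthly rate is 0.0044167, so the payment is 46,000 × 0.0044167 / (1 − 1.0044167^−180) = $370.99.
Loan 2: at 4.55% the monthly rate is 0.0037917, so the payment is 46,000 × 0.0037917 / (1 − 1.0037917^−180) = $353.07.
Monthly savings = $370.99 − $353.07 = $17.92.
Break-even = $460.00 / $17.92 = 25.67 → 26 months.

26 months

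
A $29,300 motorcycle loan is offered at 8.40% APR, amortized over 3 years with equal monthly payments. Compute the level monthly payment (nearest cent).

At 8.40% the monthly rate is 0.0070000, so the payment is 29,300 × 0.0070000 / (1 − 1.0070000^−36) = $923.57.

$923.57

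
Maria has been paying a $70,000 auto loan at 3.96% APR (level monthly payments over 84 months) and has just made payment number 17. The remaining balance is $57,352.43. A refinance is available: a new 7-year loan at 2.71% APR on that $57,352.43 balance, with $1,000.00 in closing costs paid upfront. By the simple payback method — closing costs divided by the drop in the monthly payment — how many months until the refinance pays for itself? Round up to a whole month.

5 months

Current payment = 70,000 × 3.96%/12 / (1 − (1+0.0033000)^−84) = $955.53.
Refinanced payment = 57,352.43 × 0.0022583 / (1 − (1+0.0022583)^−84) = $750.34.
Monthly savings = $955.53 − $750.34 = $205.19.
Break-even = $1,000.00 / $205.19 = 4.87 → 5 months.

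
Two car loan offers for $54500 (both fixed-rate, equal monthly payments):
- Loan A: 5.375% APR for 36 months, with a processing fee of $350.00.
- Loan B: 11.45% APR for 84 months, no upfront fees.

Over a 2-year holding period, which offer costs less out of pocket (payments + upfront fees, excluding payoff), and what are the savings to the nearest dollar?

Loan A: monthly rate = 5.375%/12 = 0.0044792; payment = 54,500 × 0.0044792 / (1 − (1+0.0044792)^−36) = $1,642.61.
Loan B: at 11.45% the monthly rate is 0.0095417, so the payment is 54,500 × 0.0095417 / (1 − 1.0095417^−84) = $946.12.
Over 24 months: Loan A costs 24 × $1,642.61 + $350.00 = $39,772.64; Loan B costs 24 × $946.12 = $22,706.88.
Loan B is cheaper by $39,772.64 − $22,706.88 = $17,065.76.

Loan B by $17,066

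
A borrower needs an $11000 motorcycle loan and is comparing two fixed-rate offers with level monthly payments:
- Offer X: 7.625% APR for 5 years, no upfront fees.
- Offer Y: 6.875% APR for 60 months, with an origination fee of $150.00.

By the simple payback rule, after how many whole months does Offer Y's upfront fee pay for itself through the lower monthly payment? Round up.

39 months

Offer X: monthly rate = 7.625%/12 = 0.0063542; payment = 11,000 × 0.0063542 / (1 − (1+0.0063542)^−60) = $221.07.
Offer Y: monthly rate = 6.875%/12 = 0.0057292; payment = 11,000 × 0.0057292 / (1 − (1+0.0057292)^−60) = $217.17.
Monthly savings = $221.07 − $217.17 = $3.90.
Break-even = $150.00 / $3.90 = 38.46 → 39 months.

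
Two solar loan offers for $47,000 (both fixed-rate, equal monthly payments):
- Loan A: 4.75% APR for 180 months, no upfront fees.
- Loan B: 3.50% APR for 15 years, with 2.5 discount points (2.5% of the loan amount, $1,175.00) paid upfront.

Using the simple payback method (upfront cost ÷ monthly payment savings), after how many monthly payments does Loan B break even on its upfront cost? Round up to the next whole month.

40 months

Loan A: monthly rate = 4.75%/12 = 0.0039583; payment = 47,000 × 0.0039583 / (1 − (1+0.0039583)^−180) = $365.58.
Loan B: monthly rate = 3.5%/12 = 0.0029167; payment = 47,000 × 0.0029167 / (1 − (1+0.0029167)^−180) = $335.99.
Monthly savings = $365.58 − $335.99 = $29.59.
Break-even = $1,175.00 / $29.59 = 39.71 → 40 months.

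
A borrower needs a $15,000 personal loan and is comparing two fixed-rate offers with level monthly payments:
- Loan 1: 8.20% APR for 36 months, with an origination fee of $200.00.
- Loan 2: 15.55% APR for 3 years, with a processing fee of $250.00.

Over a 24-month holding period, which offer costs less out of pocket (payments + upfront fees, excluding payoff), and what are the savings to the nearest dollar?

Loan 1 by $1,312

Loan 1: monthly rate = 8.2%/12 = 0.0068333; payment = 15,000 × 0.0068333 / (1 − (1+0.0068333)^−36) = $471.43.
Loan 2: monthly rate = 15.55%/12 = 0.0129583; payment = 15,000 × 0.0129583 / (1 − (1+0.0129583)^−36) = $524.03.
Over 24 months: Loan 1 costs 24 × $471.43 + $200.00 = $11,514.32; Loan 2 costs 24 × $524.03 + $250.00 = $12,826.72.
Loan 1 is cheaper by $12,826.72 − $11,514.32 = $1,312.40.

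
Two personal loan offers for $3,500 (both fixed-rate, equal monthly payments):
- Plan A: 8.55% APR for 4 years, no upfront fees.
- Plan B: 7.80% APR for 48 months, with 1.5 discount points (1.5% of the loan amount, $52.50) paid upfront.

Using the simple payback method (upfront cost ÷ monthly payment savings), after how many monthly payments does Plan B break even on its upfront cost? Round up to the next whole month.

Plan A: at 8.55% the monthly rate is 0.0071250, so the payment is 3,500 × 0.0071250 / (1 − 1.0071250^−48) = $86.35.
Plan B: monthly rate = 7.8%/12 = 0.0065000; payment = 3,500 × 0.0065000 / (1 − (1+0.0065000)^−48) = $85.12.
Monthly savings = $86.35 − $85.12 = $1.23.
Break-even = $52.50 / $1.23 = 42.68 → 43 months.

43 months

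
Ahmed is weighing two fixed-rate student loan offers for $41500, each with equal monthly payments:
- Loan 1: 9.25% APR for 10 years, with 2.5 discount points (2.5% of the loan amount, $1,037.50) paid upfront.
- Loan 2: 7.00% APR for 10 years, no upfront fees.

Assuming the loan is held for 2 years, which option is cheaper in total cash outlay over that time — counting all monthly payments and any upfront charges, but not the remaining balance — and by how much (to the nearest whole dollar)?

Loan 1: at 9.25% the monthly rate is 0.0077083, so the payment is 41,500 × 0.0077083 / (1 − 1.0077083^−120) = $531.34.
Loan 2: monthly rate = 7%/12 = 0.0058333; payment = 41,500 × 0.0058333 / (1 − (1+0.0058333)^−120) = $481.85.
Over 24 months: Loan 1 costs 24 × $531.34 + $1,037.50 = $13,789.66; Loan 2 costs 24 × $481.85 = $11,564.40.
Loan 2 is cheaper by $13,789.66 − $11,564.40 = $2,225.26.

Loan 2 by $2,225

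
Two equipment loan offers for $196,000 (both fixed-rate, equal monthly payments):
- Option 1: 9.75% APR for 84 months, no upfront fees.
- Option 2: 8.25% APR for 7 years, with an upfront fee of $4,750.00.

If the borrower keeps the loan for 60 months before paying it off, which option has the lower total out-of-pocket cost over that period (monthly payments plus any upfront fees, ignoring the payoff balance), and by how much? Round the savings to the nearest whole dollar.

Option 2 by $4,202

Option 1: monthly rate = 9.75%/12 = 0.0081250; payment = 196,000 × 0.0081250 / (1 − (1+0.0081250)^−84) = $3,228.57.
Option 2: at 8.25% the monthly rate is 0.0068750, so the payment is 196,000 × 0.0068750 / (1 − 1.0068750^−84) = $3,079.37.
Over 60 months: Option 1 costs 60 × $3,228.57 = $193,714.20; Option 2 costs 60 × $3,079.37 + $4,750.00 = $189,512.20.
Option 2 is cheaper by $193,714.20 − $189,512.20 = $4,202.00.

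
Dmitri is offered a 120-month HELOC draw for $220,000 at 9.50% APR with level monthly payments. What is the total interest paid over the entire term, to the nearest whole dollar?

$121,610

Monthly rate = 9.5%/12 = 0.0079167; payment = 220,000 × 0.0079167 / (1 − (1+0.0079167)^−120) = $2,846.75.
Total paid = 120 × $2,846.75 = $341,610.00; interest = $341,610.00 − $220,000 = $121,610.00.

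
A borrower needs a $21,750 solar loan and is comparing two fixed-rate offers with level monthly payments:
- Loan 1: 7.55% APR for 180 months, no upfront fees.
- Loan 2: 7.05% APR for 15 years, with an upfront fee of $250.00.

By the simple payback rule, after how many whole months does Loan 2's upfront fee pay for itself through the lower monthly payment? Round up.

Loan 1: monthly rate = 7.55%/12 = 0.0062917; payment = 21,750 × 0.0062917 / (1 − (1+0.0062917)^−180) = $202.24.
Loan 2: monthly rate = 7.05%/12 = 0.0058750; payment = 21,750 × 0.0058750 / (1 − (1+0.0058750)^−180) = $196.10.
Monthly savings = $202.24 − $196.10 = $6.14.
Break-even = $250.00 / $6.14 = 40.72 → 41 months.

41 months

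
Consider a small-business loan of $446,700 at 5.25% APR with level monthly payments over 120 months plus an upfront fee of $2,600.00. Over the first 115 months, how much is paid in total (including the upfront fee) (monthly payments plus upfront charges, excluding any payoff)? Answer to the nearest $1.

At 5.25% the monthly rate is 0.0043750, so the payment is 446,700 × 0.0043750 / (1 − 1.0043750^−120) = $4,792.72.
Total outlay = 115 × $4,792.72 + $2,600.00 = $553,762.80.

$553,763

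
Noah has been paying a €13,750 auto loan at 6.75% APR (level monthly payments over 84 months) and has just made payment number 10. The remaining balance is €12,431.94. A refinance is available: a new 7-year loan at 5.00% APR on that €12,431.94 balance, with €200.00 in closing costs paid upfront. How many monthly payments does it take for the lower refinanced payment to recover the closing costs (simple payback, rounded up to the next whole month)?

7 months

Current payment = 13,750 × 6.75%/12 / (1 − (1+0.0056250)^−84) = €205.85.
Refinanced payment = 12,431.94 × 0.0041667 / (1 − (1+0.0041667)^−84) = €175.71.
Monthly savings = €205.85 − €175.71 = €30.14.
Break-even = €200.00 / €30.14 = 6.64 → 7 months.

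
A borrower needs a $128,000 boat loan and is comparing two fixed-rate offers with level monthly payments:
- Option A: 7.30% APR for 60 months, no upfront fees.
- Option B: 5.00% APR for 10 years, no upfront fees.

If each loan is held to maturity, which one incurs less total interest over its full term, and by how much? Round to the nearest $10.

Option A by $9,750

Option A: at 7.30% the monthly rate is 0.0060833, so the payment is 128,000 × 0.0060833 / (1 − 1.0060833^−60) = $2,552.71.
Total interest on Option A = 60 × $2,552.71 − $128,000 = $25,162.60.
Option B: at 5.00% the monthly rate is 0.0041667, so the payment is 128,000 × 0.0041667 / (1 − 1.0041667^−120) = $1,357.64.
Total interest on Option B = 120 × $1,357.64 − $128,000 = $34,916.80.
Option A is lower by $9,754.20.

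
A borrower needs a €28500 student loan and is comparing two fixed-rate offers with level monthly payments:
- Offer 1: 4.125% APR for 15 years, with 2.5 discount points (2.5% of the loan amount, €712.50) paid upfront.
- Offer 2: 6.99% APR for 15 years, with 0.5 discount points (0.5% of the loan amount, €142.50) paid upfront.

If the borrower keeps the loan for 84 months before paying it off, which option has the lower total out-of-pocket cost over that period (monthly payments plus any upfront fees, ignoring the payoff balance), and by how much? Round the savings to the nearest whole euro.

Offer 1: at 4.125% the monthly rate is 0.0034375, so the payment is 28,500 × 0.0034375 / (1 − 1.0034375^−180) = €212.60.
Offer 2: monthly rate = 6.99%/12 = 0.0058250; payment = 28,500 × 0.0058250 / (1 − (1+0.0058250)^−180) = €256.01.
Over 84 months: Offer 1 costs 84 × €212.60 + €712.50 = €18,570.90; Offer 2 costs 84 × €256.01 + €142.50 = €21,647.34.
Offer 1 is cheaper by €21,647.34 − €18,570.90 = €3,076.44.

Offer 1 by €3,076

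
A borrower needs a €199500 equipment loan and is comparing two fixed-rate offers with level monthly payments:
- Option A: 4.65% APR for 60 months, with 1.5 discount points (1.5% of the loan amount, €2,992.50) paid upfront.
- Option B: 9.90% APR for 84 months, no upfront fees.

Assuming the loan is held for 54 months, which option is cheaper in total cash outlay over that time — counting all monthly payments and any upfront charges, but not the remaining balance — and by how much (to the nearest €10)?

Option A: monthly rate = 4.65%/12 = 0.0038750; payment = 199,500 × 0.0038750 / (1 − (1+0.0038750)^−60) = €3,732.91.
Option B: monthly rate = 9.9%/12 = 0.0082500; payment = 199,500 × 0.0082500 / (1 − (1+0.0082500)^−84) = €3,301.64.
Over 54 months: Option A costs 54 × €3,732.91 + €2,992.50 = €204,569.64; Option B costs 54 × €3,301.64 = €178,288.56.
Option B is cheaper by €204,569.64 − €178,288.56 = €26,281.08.

Option B by €26,280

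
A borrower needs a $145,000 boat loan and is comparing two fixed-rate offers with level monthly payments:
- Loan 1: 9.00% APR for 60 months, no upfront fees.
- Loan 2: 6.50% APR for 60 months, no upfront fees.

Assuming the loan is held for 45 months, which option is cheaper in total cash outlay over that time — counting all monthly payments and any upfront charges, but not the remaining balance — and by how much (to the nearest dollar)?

Loan 1: monthly rate = 9%/12 = 0.0075000; payment = 145,000 × 0.0075000 / (1 − (1+0.0075000)^−60) = $3,009.96.
Loan 2: monthly rate = 6.5%/12 = 0.0054167; payment = 145,000 × 0.0054167 / (1 − (1+0.0054167)^−60) = $2,837.09.
Over 45 months: Loan 1 costs 45 × $3,009.96 = $135,448.20; Loan 2 costs 45 × $2,837.09 = $127,669.05.
Loan 2 is cheaper by $135,448.20 − $127,669.05 = $7,779.15.

Loan 2 by $7,779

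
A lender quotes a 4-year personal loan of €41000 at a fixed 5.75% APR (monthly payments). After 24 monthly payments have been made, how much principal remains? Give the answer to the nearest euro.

€21,675

With monthly rate i = 5.75%/12 = 0.0047917, the balance after k of n payments is P · [(1+i)^n − (1+i)^k] / [(1+i)^n − 1].
(1+0.0047917)^48 = 1.25790887 and (1+0.0047917)^24 = 1.12156536, so the balance is 41,000 × (1.25790887 − 1.12156536) / (1.25790887 − 1) = €21,674.65.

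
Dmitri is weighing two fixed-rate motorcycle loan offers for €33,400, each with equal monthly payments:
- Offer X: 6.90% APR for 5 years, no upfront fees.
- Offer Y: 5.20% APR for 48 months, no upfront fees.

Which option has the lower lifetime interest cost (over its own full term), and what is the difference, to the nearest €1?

Offer X: monthly rate = 6.9%/12 = 0.0057500; payment = 33,400 × 0.0057500 / (1 − (1+0.0057500)^−60) = €659.79.
Total interest on Offer X = 60 × €659.79 − €33,400 = €6,187.40.
Offer Y: at 5.20% the monthly rate is 0.0043333, so the payment is 33,400 × 0.0043333 / (1 − 1.0043333^−48) = €772.21.
Total interest on Offer Y = 48 × €772.21 − €33,400 = €3,666.08.
Offer Y is lower by €2,521.32.

Offer Y by €2,521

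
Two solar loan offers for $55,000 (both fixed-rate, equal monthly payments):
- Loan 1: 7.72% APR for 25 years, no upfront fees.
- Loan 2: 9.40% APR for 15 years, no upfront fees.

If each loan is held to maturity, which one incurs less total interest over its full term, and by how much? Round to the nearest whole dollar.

Loan 2 by $21,523

Loan 1: monthly rate = 7.72%/12 = 0.0064333; payment = 55,000 × 0.0064333 / (1 − (1+0.0064333)^−300) = $414.35.
Total interest on Loan 1 = 300 × $414.35 − $55,000 = $69,305.00.
Loan 2: monthly rate = 9.4%/12 = 0.0078333; payment = 55,000 × 0.0078333 / (1 − (1+0.0078333)^−180) = $571.01.
Total interest on Loan 2 = 180 × $571.01 − $55,000 = $47,781.80.
Loan 2 is lower by $21,523.20.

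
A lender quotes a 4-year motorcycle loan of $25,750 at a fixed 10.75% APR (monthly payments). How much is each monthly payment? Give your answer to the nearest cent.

Monthly rate = 10.75%/12 = 0.0089583; payment = 25,750 × 0.0089583 / (1 − (1+0.0089583)^−48) = $662.40.

$662.40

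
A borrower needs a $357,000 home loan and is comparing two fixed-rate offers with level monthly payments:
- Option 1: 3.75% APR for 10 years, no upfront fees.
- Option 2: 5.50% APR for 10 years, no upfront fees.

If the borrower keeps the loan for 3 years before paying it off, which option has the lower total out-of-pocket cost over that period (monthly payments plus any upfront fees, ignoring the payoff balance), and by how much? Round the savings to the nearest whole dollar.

Option 1: at 3.75% the monthly rate is 0.0031250, so the payment is 357,000 × 0.0031250 / (1 − 1.0031250^−120) = $3,572.19.
Option 2: at 5.50% the monthly rate is 0.0045833, so the payment is 357,000 × 0.0045833 / (1 − 1.0045833^−120) = $3,874.39.
Over 36 months: Option 1 costs 36 × $3,572.19 = $128,598.84; Option 2 costs 36 × $3,874.39 = $139,478.04.
Option 1 is cheaper by $139,478.04 − $128,598.84 = $10,879.20.

Option 1 by $10,879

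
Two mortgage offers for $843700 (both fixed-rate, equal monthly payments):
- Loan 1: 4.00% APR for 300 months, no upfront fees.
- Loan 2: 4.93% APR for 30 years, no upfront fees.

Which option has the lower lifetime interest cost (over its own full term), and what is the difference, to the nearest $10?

Loan 1: at 4.00% the monthly rate is 0.0033333, so the payment is 843,700 × 0.0033333 / (1 − 1.0033333^−300) = $4,453.36.
Total interest on Loan 1 = 300 × $4,453.36 − $843,700 = $492,308.00.
Loan 2: monthly rate = 4.93%/12 = 0.0041083; payment = 843,700 × 0.0041083 / (1 − (1+0.0041083)^−360) = $4,493.14.
Total interest on Loan 2 = 360 × $4,493.14 − $843,700 = $773,830.40.
Loan 1 is lower by $281,522.40.

Loan 1 by $281,520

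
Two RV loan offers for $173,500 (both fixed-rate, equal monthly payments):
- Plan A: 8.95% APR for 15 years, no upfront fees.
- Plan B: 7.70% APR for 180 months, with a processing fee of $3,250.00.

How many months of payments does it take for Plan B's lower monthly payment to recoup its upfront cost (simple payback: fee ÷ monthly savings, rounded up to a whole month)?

Plan A: monthly rate = 8.95%/12 = 0.0074583; payment = 173,500 × 0.0074583 / (1 − (1+0.0074583)^−180) = $1,754.60.
Plan B: monthly rate = 7.7%/12 = 0.0064167; payment = 173,500 × 0.0064167 / (1 − (1+0.0064167)^−180) = $1,628.15.
Monthly savings = $1,754.60 − $1,628.15 = $126.45.
Break-even = $3,250.00 / $126.45 = 25.70 → 26 months.

26 months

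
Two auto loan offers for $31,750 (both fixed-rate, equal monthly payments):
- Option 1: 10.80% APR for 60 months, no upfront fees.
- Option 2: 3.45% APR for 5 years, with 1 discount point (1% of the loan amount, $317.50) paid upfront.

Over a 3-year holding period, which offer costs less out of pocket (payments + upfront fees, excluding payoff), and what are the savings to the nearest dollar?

Option 1: monthly rate = 10.8%/12 = 0.0090000; payment = 31,750 × 0.0090000 / (1 − (1+0.0090000)^−60) = $687.16.
Option 2: monthly rate = 3.45%/12 = 0.0028750; payment = 31,750 × 0.0028750 / (1 − (1+0.0028750)^−60) = $576.88.
Over 36 months: Option 1 costs 36 × $687.16 = $24,737.76; Option 2 costs 36 × $576.88 + $317.50 = $21,085.18.
Option 2 is cheaper by $24,737.76 − $21,085.18 = $3,652.58.

Option 2 by $3,653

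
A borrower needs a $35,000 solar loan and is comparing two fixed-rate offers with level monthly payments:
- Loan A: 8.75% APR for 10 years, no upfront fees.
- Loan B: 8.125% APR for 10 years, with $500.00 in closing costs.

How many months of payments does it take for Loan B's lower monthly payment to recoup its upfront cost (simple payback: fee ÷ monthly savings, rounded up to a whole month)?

Loan A: monthly rate = 8.75%/12 = 0.0072917; payment = 35,000 × 0.0072917 / (1 − (1+0.0072917)^−120) = $438.64.
Loan B: at 8.125% the monthly rate is 0.0067708, so the payment is 35,000 × 0.0067708 / (1 − 1.0067708^−120) = $426.96.
Monthly savings = $438.64 − $426.96 = $11.68.
Break-even = $500.00 / $11.68 = 42.81 → 43 months.

43 months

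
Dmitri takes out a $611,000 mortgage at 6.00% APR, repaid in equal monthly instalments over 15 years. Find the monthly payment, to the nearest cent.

At 6.00% the monthly rate is 0.0050000, so the payment is 611,000 × 0.0050000 / (1 − 1.0050000^−180) = $5,155.97.

$5,155.97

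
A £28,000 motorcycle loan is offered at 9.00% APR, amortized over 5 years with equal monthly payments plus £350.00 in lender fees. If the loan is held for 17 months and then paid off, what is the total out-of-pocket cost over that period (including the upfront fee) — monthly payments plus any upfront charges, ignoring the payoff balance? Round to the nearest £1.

£10,231

Monthly rate = 9%/12 = 0.0075000; payment = 28,000 × 0.0075000 / (1 − (1+0.0075000)^−60) = £581.23.
Total outlay = 17 × £581.23 + £350.00 = £10,230.91.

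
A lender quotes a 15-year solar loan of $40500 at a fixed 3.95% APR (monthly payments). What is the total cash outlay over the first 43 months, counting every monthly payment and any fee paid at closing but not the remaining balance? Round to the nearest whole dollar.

$12,838

Monthly rate = 3.95%/12 = 0.0032917; payment = 40,500 × 0.0032917 / (1 − (1+0.0032917)^−180) = $298.56.
Total outlay = 43 × $298.56 = $12,838.08.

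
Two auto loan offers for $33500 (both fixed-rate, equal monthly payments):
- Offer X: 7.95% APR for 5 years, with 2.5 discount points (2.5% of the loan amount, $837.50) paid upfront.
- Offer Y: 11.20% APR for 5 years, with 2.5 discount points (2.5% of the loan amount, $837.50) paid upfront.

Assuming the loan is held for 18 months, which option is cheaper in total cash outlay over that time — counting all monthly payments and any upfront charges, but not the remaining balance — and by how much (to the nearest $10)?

Offer X: at 7.95% the monthly rate is 0.0066250, so the payment is 33,500 × 0.0066250 / (1 − 1.0066250^−60) = $678.46.
Offer Y: at 11.20% the monthly rate is 0.0093333, so the payment is 33,500 × 0.0093333 / (1 − 1.0093333^−60) = $731.72.
Over 18 months: Offer X costs 18 × $678.46 + $837.50 = $13,049.78; Offer Y costs 18 × $731.72 + $837.50 = $14,008.46.
Offer X is cheaper by $14,008.46 − $13,049.78 = $958.68.

Offer X by $960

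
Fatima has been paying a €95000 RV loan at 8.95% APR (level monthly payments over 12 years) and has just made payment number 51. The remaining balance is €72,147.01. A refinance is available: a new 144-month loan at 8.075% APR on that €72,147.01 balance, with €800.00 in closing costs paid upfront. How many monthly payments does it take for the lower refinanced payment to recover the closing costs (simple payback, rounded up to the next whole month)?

3 months

Current payment = 95,000 × 8.95%/12 / (1 − (1+0.0074583)^−144) = €1,078.46.
Refinanced payment = 72,147.01 × 0.0067292 / (1 − (1+0.0067292)^−144) = €783.93.
Monthly savings = €1,078.46 − €783.93 = €294.53.
Break-even = €800.00 / €294.53 = 2.72 → 3 months.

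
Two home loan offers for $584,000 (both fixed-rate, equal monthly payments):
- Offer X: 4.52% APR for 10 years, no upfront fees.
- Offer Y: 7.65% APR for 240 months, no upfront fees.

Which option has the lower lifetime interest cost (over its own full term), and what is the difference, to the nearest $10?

Offer X: at 4.52% the monthly rate is 0.0037667, so the payment is 584,000 × 0.0037667 / (1 − 1.0037667^−120) = $6,058.11.
Total interest on Offer X = 120 × $6,058.11 − $584,000 = $142,973.20.
Offer Y: monthly rate = 7.65%/12 = 0.0063750; payment = 584,000 × 0.0063750 / (1 − (1+0.0063750)^−240) = $4,758.37.
Total interest on Offer Y = 240 × $4,758.37 − $584,000 = $558,008.80.
Offer X is lower by $415,035.60.

Offer X by $415,040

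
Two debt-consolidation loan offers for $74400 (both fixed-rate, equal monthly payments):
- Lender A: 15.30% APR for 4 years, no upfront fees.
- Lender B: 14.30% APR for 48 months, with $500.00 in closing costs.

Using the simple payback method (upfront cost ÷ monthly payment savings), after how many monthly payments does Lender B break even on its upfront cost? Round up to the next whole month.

14 months

Lender A: at 15.30% the monthly rate is 0.0127500, so the payment is 74,400 × 0.0127500 / (1 − 1.0127500^−48) = $2,081.94.
Lender B: monthly rate = 14.3%/12 = 0.0119167; payment = 74,400 × 0.0119167 / (1 − (1+0.0119167)^−48) = $2,044.30.
Monthly savings = $2,081.94 − $2,044.30 = $37.64.
Break-even = $500.00 / $37.64 = 13.28 → 14 months.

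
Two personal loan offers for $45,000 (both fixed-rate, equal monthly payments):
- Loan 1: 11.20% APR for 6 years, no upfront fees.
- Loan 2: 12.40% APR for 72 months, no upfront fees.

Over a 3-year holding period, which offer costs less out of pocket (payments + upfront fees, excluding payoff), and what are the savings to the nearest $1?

Loan 1 by $1,008

Loan 1: monthly rate = 11.2%/12 = 0.0093333; payment = 45,000 × 0.0093333 / (1 − (1+0.0093333)^−72) = $861.15.
Loan 2: monthly rate = 12.4%/12 = 0.0103333; payment = 45,000 × 0.0103333 / (1 − (1+0.0103333)^−72) = $889.15.
Over 36 months: Loan 1 costs 36 × $861.15 = $31,001.40; Loan 2 costs 36 × $889.15 = $32,009.40.
Loan 1 is cheaper by $32,009.40 − $31,001.40 = $1,008.00.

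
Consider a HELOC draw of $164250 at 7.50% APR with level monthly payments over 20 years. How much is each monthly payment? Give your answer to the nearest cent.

At 7.50% the monthly rate is 0.0062500, so the payment is 164,250 × 0.0062500 / (1 − 1.0062500^−240) = $1,323.19.

$1,323.19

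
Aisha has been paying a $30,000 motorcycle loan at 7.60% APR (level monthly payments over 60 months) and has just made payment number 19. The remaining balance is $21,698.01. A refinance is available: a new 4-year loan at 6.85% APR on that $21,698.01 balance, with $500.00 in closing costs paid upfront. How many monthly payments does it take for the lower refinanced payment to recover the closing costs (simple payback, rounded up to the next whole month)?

Current payment = 30,000 × 7.6%/12 / (1 − (1+0.0063333)^−60) = $602.57.
Refinanced payment = 21,698.01 × 0.0057083 / (1 − (1+0.0057083)^−48) = $518.08.
Monthly savings = $602.57 − $518.08 = $84.49.
Break-even = $500.00 / $84.49 = 5.92 → 6 months.

6 months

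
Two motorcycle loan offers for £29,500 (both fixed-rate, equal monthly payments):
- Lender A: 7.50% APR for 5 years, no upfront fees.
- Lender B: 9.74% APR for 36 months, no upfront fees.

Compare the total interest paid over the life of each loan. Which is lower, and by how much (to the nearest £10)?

Lender B by £1,330

Lender A: monthly rate = 7.5%/12 = 0.0062500; payment = 29,500 × 0.0062500 / (1 − (1+0.0062500)^−60) = £591.12.
Total interest on Lender A = 60 × £591.12 − £29,500 = £5,967.20.
Lender B: monthly rate = 9.74%/12 = 0.0081167; payment = 29,500 × 0.0081167 / (1 − (1+0.0081167)^−36) = £948.29.
Total interest on Lender B = 36 × £948.29 − £29,500 = £4,638.44.
Lender B is lower by £1,328.76.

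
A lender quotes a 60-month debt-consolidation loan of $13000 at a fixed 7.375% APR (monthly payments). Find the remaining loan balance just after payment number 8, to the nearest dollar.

$11,530

With monthly rate i = 7.375%/12 = 0.0061458, the balance after k of n payments is P · [(1+i)^n − (1+i)^k] / [(1+i)^n − 1].
(1+0.0061458)^60 = 1.44429525 and (1+0.0061458)^8 = 1.05023736, so the balance is 13,000 × (1.44429525 − 1.05023736) / (1.44429525 − 1) = $11,530.06.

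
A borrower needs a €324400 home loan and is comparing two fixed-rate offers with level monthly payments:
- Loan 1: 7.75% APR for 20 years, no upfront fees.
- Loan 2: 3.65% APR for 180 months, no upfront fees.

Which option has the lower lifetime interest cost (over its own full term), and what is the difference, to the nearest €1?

Loan 1: monthly rate = 7.75%/12 = 0.0064583; payment = 324,400 × 0.0064583 / (1 − (1+0.0064583)^−240) = €2,663.16.
Total interest on Loan 1 = 240 × €2,663.16 − €324,400 = €314,758.40.
Loan 2: monthly rate = 3.65%/12 = 0.0030417; payment = 324,400 × 0.0030417 / (1 − (1+0.0030417)^−180) = €2,343.05.
Total interest on Loan 2 = 180 × €2,343.05 − €324,400 = €97,349.00.
Loan 2 is lower by €217,409.40.

Loan 2 by €217,409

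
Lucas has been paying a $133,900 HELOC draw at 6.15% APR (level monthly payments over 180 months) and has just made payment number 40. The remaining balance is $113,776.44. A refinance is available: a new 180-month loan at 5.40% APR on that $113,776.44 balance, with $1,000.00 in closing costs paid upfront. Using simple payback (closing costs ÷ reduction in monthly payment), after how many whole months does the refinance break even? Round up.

Current payment = 133,900 × 6.15%/12 / (1 − (1+0.0051250)^−180) = $1,140.80.
Refinanced payment = 113,776.44 × 0.0045000 / (1 − (1+0.0045000)^−180) = $923.62.
Monthly savings = $1,140.80 − $923.62 = $217.18.
Break-even = $1,000.00 / $217.18 = 4.60 → 5 months.

5 months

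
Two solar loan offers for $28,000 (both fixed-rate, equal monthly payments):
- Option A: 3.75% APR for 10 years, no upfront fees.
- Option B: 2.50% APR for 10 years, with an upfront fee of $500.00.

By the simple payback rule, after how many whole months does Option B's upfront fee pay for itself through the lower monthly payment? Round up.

Option A: monthly rate = 3.75%/12 = 0.0031250; payment = 28,000 × 0.0031250 / (1 − (1+0.0031250)^−120) = $280.17.
Option B: monthly rate = 2.5%/12 = 0.0020833; payment = 28,000 × 0.0020833 / (1 − (1+0.0020833)^−120) = $263.96.
Monthly savings = $280.17 − $263.96 = $16.21.
Break-even = $500.00 / $16.21 = 30.85 → 31 months.

31 months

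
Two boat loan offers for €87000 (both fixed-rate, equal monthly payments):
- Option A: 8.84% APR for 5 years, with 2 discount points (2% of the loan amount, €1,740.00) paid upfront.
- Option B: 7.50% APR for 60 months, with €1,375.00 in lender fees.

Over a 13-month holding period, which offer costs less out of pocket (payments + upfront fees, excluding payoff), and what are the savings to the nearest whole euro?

Option A: at 8.84% the monthly rate is 0.0073667, so the payment is 87,000 × 0.0073667 / (1 − 1.0073667^−60) = €1,799.23.
Option B: monthly rate = 7.5%/12 = 0.0062500; payment = 87,000 × 0.0062500 / (1 − (1+0.0062500)^−60) = €1,743.30.
Over 13 months: Option A costs 13 × €1,799.23 + €1,740.00 = €25,129.99; Option B costs 13 × €1,743.30 + €1,375.00 = €24,037.90.
Option B is cheaper by €25,129.99 − €24,037.90 = €1,092.09.

Option B by €1,092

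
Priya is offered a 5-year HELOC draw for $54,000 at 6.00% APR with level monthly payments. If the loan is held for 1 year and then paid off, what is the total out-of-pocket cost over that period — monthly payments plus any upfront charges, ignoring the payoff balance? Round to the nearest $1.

$12,528

Monthly rate = 6%/12 = 0.0050000; payment = 54,000 × 0.0050000 / (1 − (1+0.0050000)^−60) = $1,043.97.
Total outlay = 12 × $1,043.97 = $12,527.64.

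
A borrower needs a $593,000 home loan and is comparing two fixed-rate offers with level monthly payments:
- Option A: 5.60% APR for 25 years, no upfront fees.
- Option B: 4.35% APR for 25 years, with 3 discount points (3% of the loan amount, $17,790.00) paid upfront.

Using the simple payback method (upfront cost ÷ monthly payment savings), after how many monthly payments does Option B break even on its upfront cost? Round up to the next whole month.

Option A: at 5.60% the monthly rate is 0.0046667, so the payment is 593,000 × 0.0046667 / (1 − 1.0046667^−300) = $3,677.04.
Option B: monthly rate = 4.35%/12 = 0.0036250; payment = 593,000 × 0.0036250 / (1 − (1+0.0036250)^−300) = $3,245.80.
Monthly savings = $3,677.04 − $3,245.80 = $431.24.
Break-even = $17,790.00 / $431.24 = 41.25 → 42 months.

42 months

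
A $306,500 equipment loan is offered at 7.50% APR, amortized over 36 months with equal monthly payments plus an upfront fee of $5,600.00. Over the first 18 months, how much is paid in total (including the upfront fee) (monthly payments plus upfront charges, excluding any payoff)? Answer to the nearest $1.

At 7.50% the monthly rate is 0.0062500, so the payment is 306,500 × 0.0062500 / (1 − 1.0062500^−36) = $9,534.06.
Total outlay = 18 × $9,534.06 + $5,600.00 = $177,213.08.

$177,213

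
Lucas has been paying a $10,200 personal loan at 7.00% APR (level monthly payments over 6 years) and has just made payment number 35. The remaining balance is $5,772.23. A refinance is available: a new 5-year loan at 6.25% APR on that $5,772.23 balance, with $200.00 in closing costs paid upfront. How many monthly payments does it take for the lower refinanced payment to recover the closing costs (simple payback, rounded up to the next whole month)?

4 months

Current payment = 10,200 × 7%/12 / (1 − (1+0.0058333)^−72) = $173.90.
Refinanced payment = 5,772.23 × 0.0052083 / (1 − (1+0.0052083)^−60) = $112.27.
Monthly savings = $173.90 − $112.27 = $61.63.
Break-even = $200.00 / $61.63 = 3.25 → 4 months.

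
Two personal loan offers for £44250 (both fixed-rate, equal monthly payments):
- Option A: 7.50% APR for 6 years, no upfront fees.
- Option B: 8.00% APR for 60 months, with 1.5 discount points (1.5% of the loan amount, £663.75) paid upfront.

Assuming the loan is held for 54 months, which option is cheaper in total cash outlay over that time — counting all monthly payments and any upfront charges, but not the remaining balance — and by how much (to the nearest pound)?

Option A by £7,799

Option A: at 7.50% the monthly rate is 0.0062500, so the payment is 44,250 × 0.0062500 / (1 − 1.0062500^−72) = £765.09.
Option B: monthly rate = 8%/12 = 0.0066667; payment = 44,250 × 0.0066667 / (1 − (1+0.0066667)^−60) = £897.23.
Over 54 months: Option A costs 54 × £765.09 = £41,314.86; Option B costs 54 × £897.23 + £663.75 = £49,114.17.
Option A is cheaper by £49,114.17 − £41,314.86 = £7,799.31.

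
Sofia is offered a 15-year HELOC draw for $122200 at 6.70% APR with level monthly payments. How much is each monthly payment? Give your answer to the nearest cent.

Monthly rate = 6.7%/12 = 0.0055833; payment = 122,200 × 0.0055833 / (1 − (1+0.0055833)^−180) = $1,077.97.

$1,077.97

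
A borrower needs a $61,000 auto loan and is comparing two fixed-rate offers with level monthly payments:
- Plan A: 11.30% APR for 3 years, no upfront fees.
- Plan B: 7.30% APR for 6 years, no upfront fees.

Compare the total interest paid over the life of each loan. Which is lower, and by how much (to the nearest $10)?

Plan A by $3,310

Plan A: at 11.30% the monthly rate is 0.0094167, so the payment is 61,000 × 0.0094167 / (1 − 1.0094167^−36) = $2,005.74.
Total interest on Plan A = 36 × $2,005.74 − $61,000 = $11,206.64.
Plan B: at 7.30% the monthly rate is 0.0060833, so the payment is 61,000 × 0.0060833 / (1 − 1.0060833^−72) = $1,048.80.
Total interest on Plan B = 72 × $1,048.80 − $61,000 = $14,513.60.
Plan A is lower by $3,306.96.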